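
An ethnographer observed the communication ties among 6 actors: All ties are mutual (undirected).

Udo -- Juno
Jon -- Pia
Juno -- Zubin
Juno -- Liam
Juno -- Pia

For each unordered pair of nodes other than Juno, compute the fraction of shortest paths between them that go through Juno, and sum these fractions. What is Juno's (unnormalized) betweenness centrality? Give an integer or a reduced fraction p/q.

Pairs whose geodesics pass through Juno — Zubin–Udo: 1; Zubin–Liam: 1; Zubin–Jon: 1; Zubin–Pia: 1; Udo–Liam: 1; Udo–Jon: 1; Udo–Pia: 1; Liam–Jon: 1; Liam–Pia: 1.
All other pairs contribute 0.
Summing the contributions gives betweenness(Juno) = 9.

9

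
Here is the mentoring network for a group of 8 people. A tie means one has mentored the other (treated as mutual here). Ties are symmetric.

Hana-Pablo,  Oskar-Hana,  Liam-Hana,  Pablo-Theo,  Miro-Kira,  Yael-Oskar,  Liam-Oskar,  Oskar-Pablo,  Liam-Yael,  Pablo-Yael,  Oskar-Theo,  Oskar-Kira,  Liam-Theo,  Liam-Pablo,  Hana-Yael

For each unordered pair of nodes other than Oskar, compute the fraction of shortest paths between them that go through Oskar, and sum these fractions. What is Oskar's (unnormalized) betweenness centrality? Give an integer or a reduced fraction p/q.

Pairs whose geodesics pass through Oskar — Yael–Theo: 1/3; Yael–Miro: 1; Yael–Kira: 1; Pablo–Miro: 1; Pablo–Kira: 1; Liam–Miro: 1; Liam–Kira: 1; Theo–Hana: 1/3; Theo–Miro: 1; Theo–Kira: 1; Hana–Miro: 1; Hana–Kira: 1.
All other pairs contribute 0.
Summing the contributions gives betweenness(Oskar) = 32/3.

32/3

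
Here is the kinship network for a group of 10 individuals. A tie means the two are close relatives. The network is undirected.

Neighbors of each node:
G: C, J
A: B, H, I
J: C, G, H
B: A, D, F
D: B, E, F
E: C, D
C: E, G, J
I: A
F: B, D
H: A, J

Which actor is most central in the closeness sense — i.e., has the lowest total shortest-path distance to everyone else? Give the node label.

Farness (sum of distances to all others) for each node — A:18, B:19, C:20, D:19, E:20, F:23, G:24, H:19, I:26, J:20.
The smallest farness is 18, for A, so A has the highest closeness.

A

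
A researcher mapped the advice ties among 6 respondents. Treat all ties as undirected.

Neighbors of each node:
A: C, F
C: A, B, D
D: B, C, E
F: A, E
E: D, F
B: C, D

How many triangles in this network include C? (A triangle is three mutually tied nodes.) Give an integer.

C's neighbors: A, B, and D.
Neighbor pairs that are themselves tied: C–B–D. Each forms one triangle with C, for 1 in total.

1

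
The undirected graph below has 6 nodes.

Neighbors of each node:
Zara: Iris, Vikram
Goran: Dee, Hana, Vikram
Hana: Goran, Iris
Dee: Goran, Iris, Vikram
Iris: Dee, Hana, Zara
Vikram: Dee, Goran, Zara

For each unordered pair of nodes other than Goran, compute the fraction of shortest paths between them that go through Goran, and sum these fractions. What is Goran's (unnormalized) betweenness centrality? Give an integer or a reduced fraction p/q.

3/2

Pairs whose geodesics pass through Goran — Vikram–Hana: 1; Dee–Hana: 1/2.
All other pairs contribute 0.
Summing the contributions gives betweenness(Goran) = 3/2.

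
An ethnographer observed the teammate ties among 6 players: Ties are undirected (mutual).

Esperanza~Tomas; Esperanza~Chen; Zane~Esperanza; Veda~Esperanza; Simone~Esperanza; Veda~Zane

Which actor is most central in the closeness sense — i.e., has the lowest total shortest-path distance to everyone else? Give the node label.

Esperanza

Farness (sum of distances to all others) for each node — Chen:9, Esperanza:5, Simone:9, Tomas:9, Veda:8, Zane:8.
The smallest farness is 5, for Esperanza, so Esperanza has the highest closeness.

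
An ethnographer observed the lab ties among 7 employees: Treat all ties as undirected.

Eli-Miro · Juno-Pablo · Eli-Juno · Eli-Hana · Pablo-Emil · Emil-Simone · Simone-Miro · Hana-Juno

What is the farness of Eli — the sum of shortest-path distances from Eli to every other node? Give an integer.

Distances from Eli: Emil:3, Hana:1, Juno:1, Miro:1, Pablo:2, Simone:2.
Sum = 3 + 1 + 1 + 1 + 2 + 2 = 10.

10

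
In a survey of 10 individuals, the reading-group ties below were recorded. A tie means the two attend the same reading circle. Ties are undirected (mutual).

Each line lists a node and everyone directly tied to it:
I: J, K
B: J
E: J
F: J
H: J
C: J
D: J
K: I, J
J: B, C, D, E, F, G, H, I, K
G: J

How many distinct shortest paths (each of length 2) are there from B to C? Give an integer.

1

The shortest distance is 2, and the only length-2 path is B–J–C. So there is exactly 1 shortest path.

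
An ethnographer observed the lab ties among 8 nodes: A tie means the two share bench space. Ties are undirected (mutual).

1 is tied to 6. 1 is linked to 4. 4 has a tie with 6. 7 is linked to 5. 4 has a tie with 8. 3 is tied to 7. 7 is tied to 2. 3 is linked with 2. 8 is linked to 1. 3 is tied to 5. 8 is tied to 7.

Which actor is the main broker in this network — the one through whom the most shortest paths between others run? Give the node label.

Unnormalized betweenness of each node: 1:5/2, 2:0, 3:1/2, 4:5/2, 5:0, 6:0, 7:25/2, 8:12.
7 has the largest value, 25/2, making it the main broker — the node through which the most shortest paths run.

7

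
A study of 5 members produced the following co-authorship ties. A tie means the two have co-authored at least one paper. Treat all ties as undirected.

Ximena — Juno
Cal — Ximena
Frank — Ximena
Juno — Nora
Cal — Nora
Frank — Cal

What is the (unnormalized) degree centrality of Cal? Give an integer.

Cal is directly tied to Frank, Nora, and Ximena. That is 3 neighbors, so the degree of Cal is 3.

3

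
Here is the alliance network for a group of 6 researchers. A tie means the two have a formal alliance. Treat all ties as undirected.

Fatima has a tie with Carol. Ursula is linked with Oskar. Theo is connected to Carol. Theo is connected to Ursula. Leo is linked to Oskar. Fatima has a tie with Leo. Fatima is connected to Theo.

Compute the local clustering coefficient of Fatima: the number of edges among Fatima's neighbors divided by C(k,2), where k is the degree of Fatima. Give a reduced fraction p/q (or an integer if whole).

Fatima's neighbors: Carol, Leo, and Theo (k = 3).
Possible neighbor pairs: C(3,2) = 3. Edges among them: Carol–Theo → e = 1.
Clustering(Fatima) = 1/3.

1/3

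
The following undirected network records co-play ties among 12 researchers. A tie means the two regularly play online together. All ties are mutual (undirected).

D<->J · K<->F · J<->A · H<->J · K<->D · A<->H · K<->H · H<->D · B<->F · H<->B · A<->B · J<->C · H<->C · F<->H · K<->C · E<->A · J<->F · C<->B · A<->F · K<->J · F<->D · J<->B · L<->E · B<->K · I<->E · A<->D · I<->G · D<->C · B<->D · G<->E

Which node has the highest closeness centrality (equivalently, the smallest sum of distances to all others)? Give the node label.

A

Farness (sum of distances to all others) for each node — A:16, B:18, C:24, D:18, E:20, F:19, G:29, H:18, I:29, J:18, K:23, L:30.
The smallest farness is 16, for A, so A has the highest closeness.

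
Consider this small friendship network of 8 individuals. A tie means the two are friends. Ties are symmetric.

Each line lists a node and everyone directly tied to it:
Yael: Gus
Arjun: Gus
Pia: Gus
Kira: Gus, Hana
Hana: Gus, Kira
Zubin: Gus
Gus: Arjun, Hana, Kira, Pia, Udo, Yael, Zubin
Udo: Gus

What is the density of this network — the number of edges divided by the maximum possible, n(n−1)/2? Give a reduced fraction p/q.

There are 8 edges and 8 nodes, so the maximum possible is C(8,2) = 28.
Density = 8/28 = 2/7.

2/7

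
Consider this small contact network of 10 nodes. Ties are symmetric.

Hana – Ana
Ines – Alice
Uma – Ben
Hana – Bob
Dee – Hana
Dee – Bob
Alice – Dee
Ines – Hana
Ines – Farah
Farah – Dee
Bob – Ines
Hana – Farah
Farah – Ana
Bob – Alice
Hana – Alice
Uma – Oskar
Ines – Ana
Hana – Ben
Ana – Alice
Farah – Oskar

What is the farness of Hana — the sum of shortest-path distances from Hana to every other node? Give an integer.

11

Distances from Hana: Alice:1, Ana:1, Ben:1, Bob:1, Dee:1, Farah:1, Ines:1, Oskar:2, Uma:2.
Sum = 1 + 1 + 1 + 1 + 1 + 1 + 1 + 2 + 2 = 11.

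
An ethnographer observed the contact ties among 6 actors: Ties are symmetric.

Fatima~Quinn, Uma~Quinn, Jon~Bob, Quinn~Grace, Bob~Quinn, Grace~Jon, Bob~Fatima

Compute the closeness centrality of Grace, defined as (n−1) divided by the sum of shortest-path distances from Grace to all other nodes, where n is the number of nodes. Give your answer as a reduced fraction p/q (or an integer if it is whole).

5/8

Distances from Grace: Bob:2, Fatima:2, Jon:1, Quinn:1, Uma:2. Sum = 8.
n = 6, so closeness = 5/8.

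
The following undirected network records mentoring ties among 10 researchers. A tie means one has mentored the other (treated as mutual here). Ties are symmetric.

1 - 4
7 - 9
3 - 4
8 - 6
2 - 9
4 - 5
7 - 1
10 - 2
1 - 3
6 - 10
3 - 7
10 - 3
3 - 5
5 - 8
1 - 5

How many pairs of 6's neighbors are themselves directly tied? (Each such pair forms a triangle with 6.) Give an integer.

6's neighbors are 8 and 10, but none of them are tied to each other, so no triangle contains 6.

0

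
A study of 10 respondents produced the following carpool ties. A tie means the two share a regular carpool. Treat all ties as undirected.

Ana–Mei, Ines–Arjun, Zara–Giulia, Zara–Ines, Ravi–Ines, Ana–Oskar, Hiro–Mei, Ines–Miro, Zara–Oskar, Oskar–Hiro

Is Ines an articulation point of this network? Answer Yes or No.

Removing Ines leaves {Ana, Giulia, Hiro, Mei, Oskar, and Zara} with no path to {Ravi}, so the network splits into 4 components. Ines is a cut vertex.

Yes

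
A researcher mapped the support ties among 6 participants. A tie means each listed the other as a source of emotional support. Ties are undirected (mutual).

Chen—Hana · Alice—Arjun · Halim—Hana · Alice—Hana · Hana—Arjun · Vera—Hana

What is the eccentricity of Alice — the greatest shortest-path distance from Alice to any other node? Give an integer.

Distances from Alice: Arjun:1, Chen:2, Halim:2, Hana:1, Vera:2.
The largest is 2 (to Chen, Vera, and Halim), so the eccentricity of Alice is 2.

2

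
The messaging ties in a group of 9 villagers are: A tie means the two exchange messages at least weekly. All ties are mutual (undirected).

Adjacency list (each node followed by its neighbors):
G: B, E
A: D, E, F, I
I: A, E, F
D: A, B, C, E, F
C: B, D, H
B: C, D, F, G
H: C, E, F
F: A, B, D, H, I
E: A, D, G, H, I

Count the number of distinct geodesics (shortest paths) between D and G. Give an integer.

The shortest distance is 2. The length-2 paths are: D–B–G; D–E–G.
That gives 2 distinct shortest paths.

2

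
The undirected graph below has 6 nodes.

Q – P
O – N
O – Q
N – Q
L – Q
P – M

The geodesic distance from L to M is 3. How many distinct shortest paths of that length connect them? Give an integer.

The shortest distance is 3, and the only length-3 path is L–Q–P–M. So there is exactly 1 shortest path.

1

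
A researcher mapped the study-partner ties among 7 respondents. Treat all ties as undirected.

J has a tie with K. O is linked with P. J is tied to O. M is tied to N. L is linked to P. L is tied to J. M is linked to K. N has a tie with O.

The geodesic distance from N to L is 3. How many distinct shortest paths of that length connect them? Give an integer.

2

The shortest distance is 3. The length-3 paths are: N–O–P–L; N–O–J–L.
That gives 2 distinct shortest paths.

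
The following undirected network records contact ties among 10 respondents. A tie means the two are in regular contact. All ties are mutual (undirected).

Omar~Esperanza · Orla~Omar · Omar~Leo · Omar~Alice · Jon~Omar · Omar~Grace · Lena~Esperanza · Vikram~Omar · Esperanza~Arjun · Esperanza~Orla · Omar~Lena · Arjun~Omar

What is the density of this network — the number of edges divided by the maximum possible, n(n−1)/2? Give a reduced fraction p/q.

There are 12 edges and 10 nodes, so the maximum possible is C(10,2) = 45.
Density = 12/45 = 4/15.

4/15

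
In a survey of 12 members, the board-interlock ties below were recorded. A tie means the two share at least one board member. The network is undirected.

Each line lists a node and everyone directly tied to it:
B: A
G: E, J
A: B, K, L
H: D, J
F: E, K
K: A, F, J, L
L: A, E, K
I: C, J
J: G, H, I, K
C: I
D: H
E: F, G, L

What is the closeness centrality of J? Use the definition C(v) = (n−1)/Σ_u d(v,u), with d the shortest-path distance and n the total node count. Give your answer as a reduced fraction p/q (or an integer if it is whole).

Distances from J: A:2, B:3, C:2, D:2, E:2, F:2, G:1, H:1, I:1, K:1, L:2. Sum = 19.
n = 12, so closeness = 11/19.

11/19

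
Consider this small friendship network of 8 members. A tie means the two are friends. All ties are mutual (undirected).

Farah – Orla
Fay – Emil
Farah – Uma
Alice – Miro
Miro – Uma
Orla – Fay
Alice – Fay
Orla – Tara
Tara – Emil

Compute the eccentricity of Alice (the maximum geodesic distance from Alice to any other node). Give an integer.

3

Distances from Alice: Emil:2, Farah:3, Fay:1, Miro:1, Orla:2, Tara:3, Uma:2.
The largest is 3 (to Farah and Tara), so the eccentricity of Alice is 3.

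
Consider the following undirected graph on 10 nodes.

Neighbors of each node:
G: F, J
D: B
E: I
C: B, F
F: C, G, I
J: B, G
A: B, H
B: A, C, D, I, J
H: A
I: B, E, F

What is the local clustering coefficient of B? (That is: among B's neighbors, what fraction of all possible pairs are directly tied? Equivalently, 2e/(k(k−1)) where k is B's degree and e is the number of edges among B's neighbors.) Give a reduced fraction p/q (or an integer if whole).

B's neighbors: A, C, D, I, and J (k = 5).
Possible neighbor pairs: C(5,2) = 10. Edges among them: none → e = 0.
Clustering(B) = 0/10 = 0.

0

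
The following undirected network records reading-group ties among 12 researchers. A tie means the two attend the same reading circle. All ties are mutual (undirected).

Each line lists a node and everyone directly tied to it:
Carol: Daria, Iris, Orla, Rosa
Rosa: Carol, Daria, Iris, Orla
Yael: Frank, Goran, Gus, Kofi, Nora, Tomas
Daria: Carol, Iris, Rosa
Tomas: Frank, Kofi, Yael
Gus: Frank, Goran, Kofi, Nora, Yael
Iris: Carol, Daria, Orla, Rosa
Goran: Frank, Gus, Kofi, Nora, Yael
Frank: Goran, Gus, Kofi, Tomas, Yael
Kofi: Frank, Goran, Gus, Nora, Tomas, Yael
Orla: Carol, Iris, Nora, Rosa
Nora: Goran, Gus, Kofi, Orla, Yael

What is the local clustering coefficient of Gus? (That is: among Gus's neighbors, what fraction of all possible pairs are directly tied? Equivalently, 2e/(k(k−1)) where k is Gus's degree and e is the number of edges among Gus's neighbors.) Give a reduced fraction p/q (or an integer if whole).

9/10

Gus's neighbors: Frank, Goran, Kofi, Nora, and Yael (k = 5).
Possible neighbor pairs: C(5,2) = 10. Edges among them: Frank–Goran, Frank–Kofi, Frank–Yael, Goran–Kofi, Goran–Nora, Goran–Yael, Kofi–Nora, Kofi–Yael, Nora–Yael → e = 9.
Clustering(Gus) = 9/10.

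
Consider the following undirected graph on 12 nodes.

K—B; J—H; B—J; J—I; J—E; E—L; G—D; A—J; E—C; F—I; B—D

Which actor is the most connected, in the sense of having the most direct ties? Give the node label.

J

Degrees — A:1, B:3, C:1, D:2, E:3, F:1, G:1, H:1, I:2, J:5, K:1, L:1.
The maximum is 5, attained only by J.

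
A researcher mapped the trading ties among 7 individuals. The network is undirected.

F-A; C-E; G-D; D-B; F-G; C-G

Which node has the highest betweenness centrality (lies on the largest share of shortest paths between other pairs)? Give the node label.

Unnormalized betweenness of each node: A:0, B:0, C:5, D:5, E:0, F:5, G:12.
G has the largest value, 12, making it the main broker — the node through which the most shortest paths run.

G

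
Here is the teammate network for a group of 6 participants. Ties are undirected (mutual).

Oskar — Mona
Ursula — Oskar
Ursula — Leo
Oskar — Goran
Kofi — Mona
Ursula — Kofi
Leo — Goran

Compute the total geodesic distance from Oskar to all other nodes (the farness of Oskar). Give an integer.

Distances from Oskar: Goran:1, Kofi:2, Leo:2, Mona:1, Ursula:1.
Sum = 1 + 2 + 2 + 1 + 1 = 7.

7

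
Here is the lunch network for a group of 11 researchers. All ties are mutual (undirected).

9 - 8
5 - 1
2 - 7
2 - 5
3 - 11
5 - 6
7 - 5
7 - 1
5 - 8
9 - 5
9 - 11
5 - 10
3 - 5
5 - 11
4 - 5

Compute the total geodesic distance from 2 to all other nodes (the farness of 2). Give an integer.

18

Distances from 2: 1:2, 3:2, 4:2, 5:1, 6:2, 7:1, 8:2, 9:2, 10:2, 11:2.
Sum = 2 + 2 + 2 + 1 + 2 + 1 + 2 + 2 + 2 + 2 = 18.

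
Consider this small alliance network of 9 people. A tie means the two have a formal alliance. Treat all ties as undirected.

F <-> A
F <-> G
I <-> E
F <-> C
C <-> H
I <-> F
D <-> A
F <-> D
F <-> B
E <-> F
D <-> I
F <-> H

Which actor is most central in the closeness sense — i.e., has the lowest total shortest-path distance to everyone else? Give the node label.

Farness (sum of distances to all others) for each node — A:14, B:15, C:14, D:13, E:14, F:8, G:15, H:14, I:13.
The smallest farness is 8, for F, so F has the highest closeness.

F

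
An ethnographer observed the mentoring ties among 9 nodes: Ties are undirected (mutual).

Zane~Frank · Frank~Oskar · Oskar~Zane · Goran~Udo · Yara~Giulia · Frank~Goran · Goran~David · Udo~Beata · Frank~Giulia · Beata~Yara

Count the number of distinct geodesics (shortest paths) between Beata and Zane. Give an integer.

The shortest distance is 4. The length-4 paths are: Beata–Udo–Goran–Frank–Zane; Beata–Yara–Giulia–Frank–Zane.
That gives 2 distinct shortest paths.

2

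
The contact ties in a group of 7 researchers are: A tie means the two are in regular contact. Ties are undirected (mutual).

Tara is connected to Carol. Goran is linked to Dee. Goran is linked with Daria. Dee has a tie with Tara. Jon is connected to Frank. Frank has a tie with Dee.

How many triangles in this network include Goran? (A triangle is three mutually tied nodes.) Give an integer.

0

Goran's neighbors are Daria and Dee, but none of them are tied to each other, so no triangle contains Goran.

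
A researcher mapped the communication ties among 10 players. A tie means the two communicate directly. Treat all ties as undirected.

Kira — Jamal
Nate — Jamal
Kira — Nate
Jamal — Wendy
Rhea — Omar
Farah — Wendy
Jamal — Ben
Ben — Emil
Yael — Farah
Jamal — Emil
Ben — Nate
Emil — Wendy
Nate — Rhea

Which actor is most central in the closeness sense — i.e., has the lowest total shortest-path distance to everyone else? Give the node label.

Jamal

Farness (sum of distances to all others) for each node — Ben:19, Emil:19, Farah:24, Jamal:15, Kira:20, Nate:17, Omar:31, Rhea:23, Wendy:18, Yael:32.
The smallest farness is 15, for Jamal, so Jamal has the highest closeness.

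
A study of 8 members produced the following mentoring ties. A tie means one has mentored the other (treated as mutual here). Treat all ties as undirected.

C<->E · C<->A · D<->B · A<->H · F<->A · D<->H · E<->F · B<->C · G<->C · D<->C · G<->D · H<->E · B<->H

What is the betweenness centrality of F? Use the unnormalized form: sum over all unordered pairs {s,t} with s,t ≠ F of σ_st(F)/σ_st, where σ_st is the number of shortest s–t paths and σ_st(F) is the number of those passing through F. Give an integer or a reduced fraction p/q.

Pairs whose geodesics pass through F — E–A: 1/3.
All other pairs contribute 0.
Summing the contributions gives betweenness(F) = 1/3.

1/3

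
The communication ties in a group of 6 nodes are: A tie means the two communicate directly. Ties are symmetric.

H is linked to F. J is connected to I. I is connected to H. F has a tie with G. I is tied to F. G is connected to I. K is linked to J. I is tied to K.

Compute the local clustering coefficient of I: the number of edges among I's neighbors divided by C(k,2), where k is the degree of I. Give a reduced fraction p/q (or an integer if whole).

3/10

I's neighbors: F, G, H, J, and K (k = 5).
Possible neighbor pairs: C(5,2) = 10. Edges among them: F–G, F–H, J–K → e = 3.
Clustering(I) = 3/10.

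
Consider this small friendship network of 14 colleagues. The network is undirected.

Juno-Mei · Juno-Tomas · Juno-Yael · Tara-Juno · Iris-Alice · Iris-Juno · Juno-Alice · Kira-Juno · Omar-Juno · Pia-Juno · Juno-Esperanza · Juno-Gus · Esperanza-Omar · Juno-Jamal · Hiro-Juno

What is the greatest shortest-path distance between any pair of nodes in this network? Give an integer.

2

Eccentricity of each node (its greatest distance to any other): Alice:2, Esperanza:2, Gus:2, Hiro:2, Iris:2, Jamal:2, Juno:1, Kira:2, Mei:2, Omar:2, Pia:2, Tara:2, Tomas:2, Yael:2.
The maximum eccentricity is 2, realized for instance by the pair Kira–Tara via Kira – Juno – Tara. So the diameter is 2.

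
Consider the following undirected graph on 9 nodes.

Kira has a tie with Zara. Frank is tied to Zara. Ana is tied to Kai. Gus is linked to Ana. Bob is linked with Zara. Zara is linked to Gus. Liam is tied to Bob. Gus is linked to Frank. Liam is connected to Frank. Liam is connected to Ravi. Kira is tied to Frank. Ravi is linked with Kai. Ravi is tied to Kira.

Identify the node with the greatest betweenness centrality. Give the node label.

Ravi

Unnormalized betweenness of each node: Ana:25/12, Bob:1/2, Frank:23/6, Gus:5, Kai:25/12, Kira:17/6, Liam:43/12, Ravi:11/2, Zara:55/12.
Ravi has the largest value, 11/2, making it the main broker — the node through which the most shortest paths run.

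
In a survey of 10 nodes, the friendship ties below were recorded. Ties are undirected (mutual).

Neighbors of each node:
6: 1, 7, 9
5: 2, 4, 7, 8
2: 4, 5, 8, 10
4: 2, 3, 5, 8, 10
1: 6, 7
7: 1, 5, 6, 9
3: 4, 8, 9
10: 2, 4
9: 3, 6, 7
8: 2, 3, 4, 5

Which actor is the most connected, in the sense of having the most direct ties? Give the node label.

4

Degrees — 1:2, 2:4, 3:3, 4:5, 5:4, 6:3, 7:4, 8:4, 9:3, 10:2.
The maximum is 5, attained only by 4.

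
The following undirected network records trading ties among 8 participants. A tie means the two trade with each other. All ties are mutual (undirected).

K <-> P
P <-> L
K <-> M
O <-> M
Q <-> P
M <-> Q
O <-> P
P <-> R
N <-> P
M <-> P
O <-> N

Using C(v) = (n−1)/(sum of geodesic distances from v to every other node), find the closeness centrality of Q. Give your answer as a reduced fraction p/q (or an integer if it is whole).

Distances from Q: K:2, L:2, M:1, N:2, O:2, P:1, R:2. Sum = 12.
n = 8, so closeness = 7/12.

7/12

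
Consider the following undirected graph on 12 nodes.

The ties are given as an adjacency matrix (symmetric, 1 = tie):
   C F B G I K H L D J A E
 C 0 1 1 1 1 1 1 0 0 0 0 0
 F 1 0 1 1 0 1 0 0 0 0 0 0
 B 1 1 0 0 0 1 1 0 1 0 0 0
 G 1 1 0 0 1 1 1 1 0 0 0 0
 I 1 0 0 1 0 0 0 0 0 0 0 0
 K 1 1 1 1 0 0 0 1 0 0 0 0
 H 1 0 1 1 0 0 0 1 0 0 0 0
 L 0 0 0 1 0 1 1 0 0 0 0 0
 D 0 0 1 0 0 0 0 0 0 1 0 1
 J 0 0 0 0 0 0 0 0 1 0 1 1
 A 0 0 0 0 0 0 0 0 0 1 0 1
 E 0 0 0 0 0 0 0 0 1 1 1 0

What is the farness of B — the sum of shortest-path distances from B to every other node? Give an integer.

Distances from B: A:3, C:1, D:1, E:2, F:1, G:2, H:1, I:2, J:2, K:1, L:2.
Sum = 3 + 1 + 1 + 2 + 1 + 2 + 1 + 2 + 2 + 1 + 2 = 18.

18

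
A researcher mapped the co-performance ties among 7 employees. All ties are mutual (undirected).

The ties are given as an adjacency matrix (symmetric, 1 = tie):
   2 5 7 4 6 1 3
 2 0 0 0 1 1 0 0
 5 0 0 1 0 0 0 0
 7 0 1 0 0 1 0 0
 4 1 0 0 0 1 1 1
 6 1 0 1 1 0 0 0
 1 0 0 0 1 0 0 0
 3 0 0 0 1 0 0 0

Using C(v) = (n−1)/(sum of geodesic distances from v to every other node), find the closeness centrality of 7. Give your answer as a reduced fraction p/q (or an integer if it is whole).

Distances from 7: 1:3, 2:2, 3:3, 4:2, 5:1, 6:1. Sum = 12.
n = 7, so closeness = 6/12 = 1/2.

1/2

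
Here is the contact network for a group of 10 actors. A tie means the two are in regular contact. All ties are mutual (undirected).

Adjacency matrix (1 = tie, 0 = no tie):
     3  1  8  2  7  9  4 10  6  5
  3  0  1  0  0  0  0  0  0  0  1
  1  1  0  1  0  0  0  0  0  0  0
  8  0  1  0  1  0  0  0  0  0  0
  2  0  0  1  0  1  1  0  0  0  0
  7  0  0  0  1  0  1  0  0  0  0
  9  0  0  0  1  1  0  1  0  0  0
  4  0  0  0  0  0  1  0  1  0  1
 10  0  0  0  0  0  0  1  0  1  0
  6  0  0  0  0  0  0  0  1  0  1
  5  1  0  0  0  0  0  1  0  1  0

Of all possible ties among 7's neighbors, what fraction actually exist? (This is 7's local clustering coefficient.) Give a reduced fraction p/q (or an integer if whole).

7's neighbors: 2 and 9 (k = 2).
Possible neighbor pairs: C(2,2) = 1. Edges among them: 2–9 → e = 1.
Clustering(7) = 1/1.

1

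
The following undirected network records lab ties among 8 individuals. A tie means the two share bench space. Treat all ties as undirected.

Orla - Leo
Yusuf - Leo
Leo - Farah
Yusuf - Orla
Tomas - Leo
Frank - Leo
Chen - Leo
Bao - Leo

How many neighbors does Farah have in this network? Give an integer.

Farah is directly tied to Leo. That is 1 neighbor, so the degree of Farah is 1.

1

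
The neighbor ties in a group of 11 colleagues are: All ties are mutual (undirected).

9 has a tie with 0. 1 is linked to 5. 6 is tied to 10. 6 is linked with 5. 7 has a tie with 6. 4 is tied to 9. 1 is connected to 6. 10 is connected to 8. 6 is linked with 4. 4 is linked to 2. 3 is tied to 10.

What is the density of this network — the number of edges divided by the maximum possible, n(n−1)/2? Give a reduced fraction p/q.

1/5

There are 11 edges and 11 nodes, so the maximum possible is C(11,2) = 55.
Density = 11/55 = 1/5.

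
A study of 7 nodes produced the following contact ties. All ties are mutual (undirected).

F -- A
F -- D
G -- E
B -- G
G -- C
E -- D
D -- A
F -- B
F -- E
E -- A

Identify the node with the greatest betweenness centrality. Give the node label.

G

Unnormalized betweenness of each node: A:0, B:1, C:0, D:0, E:5, F:5/2, G:11/2.
G has the largest value, 11/2, making it the main broker — the node through which the most shortest paths run.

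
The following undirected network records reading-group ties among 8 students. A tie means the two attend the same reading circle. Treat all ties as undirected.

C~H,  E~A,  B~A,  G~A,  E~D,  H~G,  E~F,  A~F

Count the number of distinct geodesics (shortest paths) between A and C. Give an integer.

1

The shortest distance is 3, and the only length-3 path is A–G–H–C. So there is exactly 1 shortest path.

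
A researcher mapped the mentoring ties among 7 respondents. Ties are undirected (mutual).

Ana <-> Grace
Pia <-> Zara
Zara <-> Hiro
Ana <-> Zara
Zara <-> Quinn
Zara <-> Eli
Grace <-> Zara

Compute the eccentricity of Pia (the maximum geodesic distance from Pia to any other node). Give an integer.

Distances from Pia: Ana:2, Eli:2, Grace:2, Hiro:2, Quinn:2, Zara:1.
The largest is 2 (to Grace, Ana, Hiro, Quinn, and Eli), so the eccentricity of Pia is 2.

2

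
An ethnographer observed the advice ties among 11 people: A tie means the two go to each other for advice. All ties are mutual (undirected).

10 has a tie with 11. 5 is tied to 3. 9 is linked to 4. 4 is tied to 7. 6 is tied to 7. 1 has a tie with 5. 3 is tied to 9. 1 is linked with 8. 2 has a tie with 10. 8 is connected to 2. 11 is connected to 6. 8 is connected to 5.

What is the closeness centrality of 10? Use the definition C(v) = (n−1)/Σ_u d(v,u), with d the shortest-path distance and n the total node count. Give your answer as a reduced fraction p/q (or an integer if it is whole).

Distances from 10: 1:3, 2:1, 3:4, 4:4, 5:3, 6:2, 7:3, 8:2, 9:5, 11:1. Sum = 28.
n = 11, so closeness = 10/28 = 5/14.

5/14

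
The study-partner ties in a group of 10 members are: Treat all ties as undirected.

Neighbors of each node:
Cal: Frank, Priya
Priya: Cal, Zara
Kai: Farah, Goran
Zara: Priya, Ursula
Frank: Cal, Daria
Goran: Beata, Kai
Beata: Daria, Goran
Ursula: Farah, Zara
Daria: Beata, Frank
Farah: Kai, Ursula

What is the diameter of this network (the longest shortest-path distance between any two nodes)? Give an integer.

Eccentricity of each node (its greatest distance to any other): Beata:5, Cal:5, Daria:5, Farah:5, Frank:5, Goran:5, Kai:5, Priya:5, Ursula:5, Zara:5.
The maximum eccentricity is 5, realized for instance by the pair Ursula–Daria via Ursula – Farah – Kai – Goran – Beata – Daria. So the diameter is 5.

5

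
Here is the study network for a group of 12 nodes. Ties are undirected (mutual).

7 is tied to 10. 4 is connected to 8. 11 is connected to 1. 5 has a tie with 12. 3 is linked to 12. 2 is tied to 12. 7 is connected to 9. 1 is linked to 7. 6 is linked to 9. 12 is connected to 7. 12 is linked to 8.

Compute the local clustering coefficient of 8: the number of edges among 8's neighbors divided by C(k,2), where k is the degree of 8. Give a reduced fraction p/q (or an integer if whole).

0

8's neighbors: 4 and 12 (k = 2).
Possible neighbor pairs: C(2,2) = 1. Edges among them: none → e = 0.
Clustering(8) = 0/1.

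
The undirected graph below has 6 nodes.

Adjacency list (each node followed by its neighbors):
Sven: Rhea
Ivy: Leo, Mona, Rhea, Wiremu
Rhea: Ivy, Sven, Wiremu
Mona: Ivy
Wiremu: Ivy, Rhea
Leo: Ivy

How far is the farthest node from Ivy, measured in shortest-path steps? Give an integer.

2

Distances from Ivy: Leo:1, Mona:1, Rhea:1, Sven:2, Wiremu:1.
The largest is 2 (to Sven), so the eccentricity of Ivy is 2.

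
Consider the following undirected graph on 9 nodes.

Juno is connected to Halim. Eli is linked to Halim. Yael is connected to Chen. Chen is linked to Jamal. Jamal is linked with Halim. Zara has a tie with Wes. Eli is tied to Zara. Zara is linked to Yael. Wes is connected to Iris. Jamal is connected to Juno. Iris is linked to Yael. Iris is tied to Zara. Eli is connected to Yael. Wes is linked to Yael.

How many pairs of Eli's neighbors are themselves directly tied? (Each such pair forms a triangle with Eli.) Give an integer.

1

Eli's neighbors: Halim, Yael, and Zara.
Neighbor pairs that are themselves tied: Eli–Yael–Zara. Each forms one triangle with Eli, for 1 in total.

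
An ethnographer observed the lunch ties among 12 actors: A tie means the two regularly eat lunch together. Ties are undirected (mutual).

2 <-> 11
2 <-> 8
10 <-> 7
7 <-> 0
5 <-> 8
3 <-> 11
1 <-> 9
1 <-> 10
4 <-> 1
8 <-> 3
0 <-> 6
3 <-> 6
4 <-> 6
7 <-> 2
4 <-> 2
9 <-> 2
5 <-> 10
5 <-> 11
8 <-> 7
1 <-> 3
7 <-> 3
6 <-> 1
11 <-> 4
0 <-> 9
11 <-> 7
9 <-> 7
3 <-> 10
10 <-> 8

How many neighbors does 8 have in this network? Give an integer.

5

8 is directly tied to 2, 3, 5, 7, and 10. That is 5 neighbors, so the degree of 8 is 5.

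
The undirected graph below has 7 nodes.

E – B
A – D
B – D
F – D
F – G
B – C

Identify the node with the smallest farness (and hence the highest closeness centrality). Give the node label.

Farness (sum of distances to all others) for each node — A:14, B:10, C:15, D:9, E:15, F:12, G:17.
The smallest farness is 9, for D, so D has the highest closeness.

D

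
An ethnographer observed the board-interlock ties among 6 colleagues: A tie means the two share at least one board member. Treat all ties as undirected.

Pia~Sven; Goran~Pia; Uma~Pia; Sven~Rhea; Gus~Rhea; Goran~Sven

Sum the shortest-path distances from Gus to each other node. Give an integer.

Distances from Gus: Goran:3, Pia:3, Rhea:1, Sven:2, Uma:4.
Sum = 3 + 3 + 1 + 2 + 4 = 13.

13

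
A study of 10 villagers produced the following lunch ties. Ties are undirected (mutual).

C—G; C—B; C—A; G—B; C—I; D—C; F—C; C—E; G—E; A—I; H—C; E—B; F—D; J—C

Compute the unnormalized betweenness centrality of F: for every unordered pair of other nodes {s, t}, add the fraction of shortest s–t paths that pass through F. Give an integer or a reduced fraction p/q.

No shortest path between any pair of other nodes passes through F.
Summing the contributions gives betweenness(F) = 0.

0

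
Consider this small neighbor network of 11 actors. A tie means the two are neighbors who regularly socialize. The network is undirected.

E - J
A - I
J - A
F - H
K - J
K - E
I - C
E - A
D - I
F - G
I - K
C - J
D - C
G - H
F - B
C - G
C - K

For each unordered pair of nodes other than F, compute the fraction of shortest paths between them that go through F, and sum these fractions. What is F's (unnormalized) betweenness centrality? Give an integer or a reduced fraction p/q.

Pairs whose geodesics pass through F — D–B: 1; K–B: 1; I–B: 1; E–B: 2/2; J–B: 1; C–B: 1; A–B: 2/2; G–B: 1; B–H: 1.
All other pairs contribute 0.
Summing the contributions gives betweenness(F) = 9.

9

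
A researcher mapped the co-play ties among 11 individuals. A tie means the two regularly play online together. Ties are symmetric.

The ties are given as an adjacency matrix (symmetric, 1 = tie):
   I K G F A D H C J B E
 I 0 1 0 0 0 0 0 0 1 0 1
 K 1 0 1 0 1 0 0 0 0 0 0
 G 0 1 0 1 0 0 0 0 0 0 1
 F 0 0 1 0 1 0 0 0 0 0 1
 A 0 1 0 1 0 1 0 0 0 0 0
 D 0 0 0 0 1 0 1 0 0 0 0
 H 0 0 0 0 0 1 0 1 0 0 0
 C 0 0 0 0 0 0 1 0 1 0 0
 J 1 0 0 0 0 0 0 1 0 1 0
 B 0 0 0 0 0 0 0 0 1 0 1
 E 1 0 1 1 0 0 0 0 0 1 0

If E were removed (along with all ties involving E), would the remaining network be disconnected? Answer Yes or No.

Even without E, every remaining node can still reach every other (the residual graph is connected), so E is not a cut vertex.

No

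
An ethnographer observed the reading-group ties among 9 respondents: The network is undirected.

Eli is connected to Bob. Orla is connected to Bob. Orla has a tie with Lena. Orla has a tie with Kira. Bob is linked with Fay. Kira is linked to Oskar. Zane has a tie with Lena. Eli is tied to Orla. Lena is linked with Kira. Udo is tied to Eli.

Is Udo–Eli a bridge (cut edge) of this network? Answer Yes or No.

Without the Udo–Eli edge there is no alternate route between Udo and Eli, so the network disconnects. It is a bridge.

Yes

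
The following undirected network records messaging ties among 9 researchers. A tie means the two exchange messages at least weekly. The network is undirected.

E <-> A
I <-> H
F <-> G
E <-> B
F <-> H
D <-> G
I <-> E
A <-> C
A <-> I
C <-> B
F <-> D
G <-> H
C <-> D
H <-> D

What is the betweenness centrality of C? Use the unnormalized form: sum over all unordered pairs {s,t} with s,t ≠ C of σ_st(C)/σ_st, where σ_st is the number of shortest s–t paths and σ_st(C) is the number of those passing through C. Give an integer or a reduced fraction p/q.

20/3

Pairs whose geodesics pass through C — E–D: 2/3; B–A: 1/2; B–D: 1; B–G: 1; B–F: 1; B–H: 1/2; A–D: 1; A–G: 1/2; A–F: 1/2.
All other pairs contribute 0.
Summing the contributions gives betweenness(C) = 20/3.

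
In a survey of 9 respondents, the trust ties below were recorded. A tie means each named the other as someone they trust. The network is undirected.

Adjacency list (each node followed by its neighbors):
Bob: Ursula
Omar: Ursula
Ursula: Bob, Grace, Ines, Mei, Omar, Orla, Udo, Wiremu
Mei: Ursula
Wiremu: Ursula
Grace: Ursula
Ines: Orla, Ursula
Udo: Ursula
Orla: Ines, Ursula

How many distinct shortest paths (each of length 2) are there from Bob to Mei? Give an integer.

1

The shortest distance is 2, and the only length-2 path is Bob–Ursula–Mei. So there is exactly 1 shortest path.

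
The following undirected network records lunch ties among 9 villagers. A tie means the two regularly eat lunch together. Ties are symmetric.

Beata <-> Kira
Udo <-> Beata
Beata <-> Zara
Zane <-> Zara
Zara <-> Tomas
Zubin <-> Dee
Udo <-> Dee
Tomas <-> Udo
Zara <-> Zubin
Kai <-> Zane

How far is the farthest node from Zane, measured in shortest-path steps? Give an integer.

3

Distances from Zane: Beata:2, Dee:3, Kai:1, Kira:3, Tomas:2, Udo:3, Zara:1, Zubin:2.
The largest is 3 (to Udo, Dee, and Kira), so the eccentricity of Zane is 3.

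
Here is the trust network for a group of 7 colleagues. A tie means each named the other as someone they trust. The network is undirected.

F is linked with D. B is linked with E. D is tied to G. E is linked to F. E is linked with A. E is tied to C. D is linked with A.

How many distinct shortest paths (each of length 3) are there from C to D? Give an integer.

2

The shortest distance is 3. The length-3 paths are: C–E–F–D; C–E–A–D.
That gives 2 distinct shortest paths.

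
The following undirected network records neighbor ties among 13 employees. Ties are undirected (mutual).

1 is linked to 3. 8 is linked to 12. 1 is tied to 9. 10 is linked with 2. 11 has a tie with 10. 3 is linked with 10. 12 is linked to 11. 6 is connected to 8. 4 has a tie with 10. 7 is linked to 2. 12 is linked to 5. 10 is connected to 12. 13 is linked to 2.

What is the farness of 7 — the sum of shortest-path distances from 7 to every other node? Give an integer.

Distances from 7: 1:4, 2:1, 3:3, 4:3, 5:4, 6:5, 8:4, 9:5, 10:2, 11:3, 12:3, 13:2.
Sum = 4 + 1 + 3 + 3 + 4 + 5 + 4 + 5 + 2 + 3 + 3 + 2 = 39.

39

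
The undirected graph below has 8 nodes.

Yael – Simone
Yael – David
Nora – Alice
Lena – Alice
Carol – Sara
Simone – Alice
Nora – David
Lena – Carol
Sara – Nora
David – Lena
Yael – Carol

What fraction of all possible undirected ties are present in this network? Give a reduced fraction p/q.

There are 11 edges and 8 nodes, so the maximum possible is C(8,2) = 28.
Density = 11/28.

11/28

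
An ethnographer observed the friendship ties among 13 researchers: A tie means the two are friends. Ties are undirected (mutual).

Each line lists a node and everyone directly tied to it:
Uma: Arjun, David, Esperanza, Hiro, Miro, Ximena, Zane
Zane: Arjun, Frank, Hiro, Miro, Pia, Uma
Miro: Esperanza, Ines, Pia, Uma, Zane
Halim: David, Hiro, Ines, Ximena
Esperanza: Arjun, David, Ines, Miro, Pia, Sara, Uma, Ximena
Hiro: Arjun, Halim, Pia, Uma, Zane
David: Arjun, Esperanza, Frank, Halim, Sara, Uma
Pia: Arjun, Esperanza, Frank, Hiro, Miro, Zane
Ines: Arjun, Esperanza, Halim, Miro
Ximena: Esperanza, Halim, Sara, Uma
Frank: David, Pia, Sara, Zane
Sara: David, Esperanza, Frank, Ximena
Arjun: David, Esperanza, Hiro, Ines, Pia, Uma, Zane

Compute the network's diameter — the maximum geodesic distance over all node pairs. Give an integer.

3

Eccentricity of each node (its greatest distance to any other): Arjun:2, David:2, Esperanza:2, Frank:3, Halim:2, Hiro:3, Ines:3, Miro:2, Pia:2, Sara:3, Uma:2, Ximena:2, Zane:2.
The maximum eccentricity is 3, realized for instance by the pair Sara–Hiro via Sara – David – Halim – Hiro. So the diameter is 3.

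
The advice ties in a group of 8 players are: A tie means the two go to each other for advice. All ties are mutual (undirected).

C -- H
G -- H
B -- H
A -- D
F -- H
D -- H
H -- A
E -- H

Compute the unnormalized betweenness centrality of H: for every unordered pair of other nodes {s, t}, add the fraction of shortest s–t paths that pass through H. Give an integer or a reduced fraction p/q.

Pairs whose geodesics pass through H — E–D: 1; E–C: 1; E–A: 1; E–G: 1; E–B: 1; E–F: 1; D–C: 1; D–G: 1; D–B: 1; D–F: 1; C–A: 1; C–G: 1; C–B: 1; C–F: 1 … (+6 more pairs).
All other pairs contribute 0.
Summing the contributions gives betweenness(H) = 20.

20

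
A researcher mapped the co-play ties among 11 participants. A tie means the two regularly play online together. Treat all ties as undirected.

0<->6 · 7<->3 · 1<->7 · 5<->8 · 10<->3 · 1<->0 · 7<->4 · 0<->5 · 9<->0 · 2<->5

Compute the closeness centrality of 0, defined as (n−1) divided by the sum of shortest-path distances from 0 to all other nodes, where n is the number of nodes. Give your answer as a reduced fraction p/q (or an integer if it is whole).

1/2

Distances from 0: 1:1, 2:2, 3:3, 4:3, 5:1, 6:1, 7:2, 8:2, 9:1, 10:4. Sum = 20.
n = 11, so closeness = 10/20 = 1/2.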